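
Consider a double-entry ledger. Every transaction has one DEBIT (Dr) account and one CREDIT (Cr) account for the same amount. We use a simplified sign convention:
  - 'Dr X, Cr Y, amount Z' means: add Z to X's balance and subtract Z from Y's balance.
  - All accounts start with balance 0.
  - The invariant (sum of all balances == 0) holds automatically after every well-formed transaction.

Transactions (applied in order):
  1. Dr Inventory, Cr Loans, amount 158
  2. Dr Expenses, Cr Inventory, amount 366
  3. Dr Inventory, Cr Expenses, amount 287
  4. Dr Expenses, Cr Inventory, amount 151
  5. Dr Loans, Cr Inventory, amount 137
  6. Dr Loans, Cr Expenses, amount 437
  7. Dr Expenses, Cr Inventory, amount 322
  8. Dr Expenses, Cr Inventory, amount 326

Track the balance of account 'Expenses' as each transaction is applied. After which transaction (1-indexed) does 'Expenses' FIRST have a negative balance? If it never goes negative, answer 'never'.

After txn 1: Expenses=0
After txn 2: Expenses=366
After txn 3: Expenses=79
After txn 4: Expenses=230
After txn 5: Expenses=230
After txn 6: Expenses=-207

Answer: 6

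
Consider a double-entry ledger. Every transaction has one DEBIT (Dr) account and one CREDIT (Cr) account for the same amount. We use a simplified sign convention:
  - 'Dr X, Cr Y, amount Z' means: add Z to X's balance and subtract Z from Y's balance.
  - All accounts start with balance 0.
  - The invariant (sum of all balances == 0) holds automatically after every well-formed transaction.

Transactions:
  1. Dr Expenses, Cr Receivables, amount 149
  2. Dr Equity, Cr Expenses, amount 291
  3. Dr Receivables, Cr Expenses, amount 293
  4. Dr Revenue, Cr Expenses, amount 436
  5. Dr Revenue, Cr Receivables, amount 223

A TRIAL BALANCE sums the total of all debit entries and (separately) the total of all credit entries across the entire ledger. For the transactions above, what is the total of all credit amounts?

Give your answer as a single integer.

Txn 1: credit+=149
Txn 2: credit+=291
Txn 3: credit+=293
Txn 4: credit+=436
Txn 5: credit+=223
Total credits = 1392

Answer: 1392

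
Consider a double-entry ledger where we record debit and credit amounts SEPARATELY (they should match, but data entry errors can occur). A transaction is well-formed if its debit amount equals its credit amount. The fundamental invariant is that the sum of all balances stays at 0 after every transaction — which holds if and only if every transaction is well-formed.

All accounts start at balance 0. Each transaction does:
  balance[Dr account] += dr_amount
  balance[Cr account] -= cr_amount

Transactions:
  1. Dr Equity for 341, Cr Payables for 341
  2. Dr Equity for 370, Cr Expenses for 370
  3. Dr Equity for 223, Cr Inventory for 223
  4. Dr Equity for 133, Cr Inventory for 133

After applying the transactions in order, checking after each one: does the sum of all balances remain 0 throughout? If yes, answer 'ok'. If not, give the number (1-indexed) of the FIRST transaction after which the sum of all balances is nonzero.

After txn 1: dr=341 cr=341 sum_balances=0
After txn 2: dr=370 cr=370 sum_balances=0
After txn 3: dr=223 cr=223 sum_balances=0
After txn 4: dr=133 cr=133 sum_balances=0

Answer: ok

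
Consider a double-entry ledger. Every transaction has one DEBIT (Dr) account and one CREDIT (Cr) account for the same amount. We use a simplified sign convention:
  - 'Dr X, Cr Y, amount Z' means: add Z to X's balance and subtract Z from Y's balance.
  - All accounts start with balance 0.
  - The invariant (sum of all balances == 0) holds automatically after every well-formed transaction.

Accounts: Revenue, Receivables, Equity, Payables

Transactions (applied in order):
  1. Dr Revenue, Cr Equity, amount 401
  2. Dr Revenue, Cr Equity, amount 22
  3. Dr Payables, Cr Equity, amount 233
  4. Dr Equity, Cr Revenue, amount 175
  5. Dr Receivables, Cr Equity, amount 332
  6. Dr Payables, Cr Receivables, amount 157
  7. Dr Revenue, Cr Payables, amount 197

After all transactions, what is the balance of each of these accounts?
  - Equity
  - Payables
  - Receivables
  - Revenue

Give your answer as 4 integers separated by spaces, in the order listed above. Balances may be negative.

Answer: -813 193 175 445

Derivation:
After txn 1 (Dr Revenue, Cr Equity, amount 401): Equity=-401 Revenue=401
After txn 2 (Dr Revenue, Cr Equity, amount 22): Equity=-423 Revenue=423
After txn 3 (Dr Payables, Cr Equity, amount 233): Equity=-656 Payables=233 Revenue=423
After txn 4 (Dr Equity, Cr Revenue, amount 175): Equity=-481 Payables=233 Revenue=248
After txn 5 (Dr Receivables, Cr Equity, amount 332): Equity=-813 Payables=233 Receivables=332 Revenue=248
After txn 6 (Dr Payables, Cr Receivables, amount 157): Equity=-813 Payables=390 Receivables=175 Revenue=248
After txn 7 (Dr Revenue, Cr Payables, amount 197): Equity=-813 Payables=193 Receivables=175 Revenue=445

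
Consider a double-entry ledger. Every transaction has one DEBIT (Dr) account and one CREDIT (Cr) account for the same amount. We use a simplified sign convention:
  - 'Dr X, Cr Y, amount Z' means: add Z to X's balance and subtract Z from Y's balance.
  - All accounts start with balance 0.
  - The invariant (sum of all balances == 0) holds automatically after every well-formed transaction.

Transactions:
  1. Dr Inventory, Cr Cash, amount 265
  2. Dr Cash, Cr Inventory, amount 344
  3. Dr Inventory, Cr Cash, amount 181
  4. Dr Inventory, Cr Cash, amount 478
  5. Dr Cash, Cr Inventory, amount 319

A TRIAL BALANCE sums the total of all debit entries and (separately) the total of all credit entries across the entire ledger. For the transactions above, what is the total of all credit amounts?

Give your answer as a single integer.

Txn 1: credit+=265
Txn 2: credit+=344
Txn 3: credit+=181
Txn 4: credit+=478
Txn 5: credit+=319
Total credits = 1587

Answer: 1587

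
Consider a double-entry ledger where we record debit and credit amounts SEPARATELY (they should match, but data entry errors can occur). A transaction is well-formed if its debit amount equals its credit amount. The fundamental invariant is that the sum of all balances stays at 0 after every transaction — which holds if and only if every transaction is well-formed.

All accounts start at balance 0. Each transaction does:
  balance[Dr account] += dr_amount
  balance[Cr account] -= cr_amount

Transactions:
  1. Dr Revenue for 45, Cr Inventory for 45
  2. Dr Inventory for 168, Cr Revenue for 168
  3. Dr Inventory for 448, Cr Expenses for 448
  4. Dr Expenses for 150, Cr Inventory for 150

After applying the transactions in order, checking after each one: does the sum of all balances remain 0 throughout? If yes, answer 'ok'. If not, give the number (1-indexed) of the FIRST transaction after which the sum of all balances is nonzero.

Answer: ok

Derivation:
After txn 1: dr=45 cr=45 sum_balances=0
After txn 2: dr=168 cr=168 sum_balances=0
After txn 3: dr=448 cr=448 sum_balances=0
After txn 4: dr=150 cr=150 sum_balances=0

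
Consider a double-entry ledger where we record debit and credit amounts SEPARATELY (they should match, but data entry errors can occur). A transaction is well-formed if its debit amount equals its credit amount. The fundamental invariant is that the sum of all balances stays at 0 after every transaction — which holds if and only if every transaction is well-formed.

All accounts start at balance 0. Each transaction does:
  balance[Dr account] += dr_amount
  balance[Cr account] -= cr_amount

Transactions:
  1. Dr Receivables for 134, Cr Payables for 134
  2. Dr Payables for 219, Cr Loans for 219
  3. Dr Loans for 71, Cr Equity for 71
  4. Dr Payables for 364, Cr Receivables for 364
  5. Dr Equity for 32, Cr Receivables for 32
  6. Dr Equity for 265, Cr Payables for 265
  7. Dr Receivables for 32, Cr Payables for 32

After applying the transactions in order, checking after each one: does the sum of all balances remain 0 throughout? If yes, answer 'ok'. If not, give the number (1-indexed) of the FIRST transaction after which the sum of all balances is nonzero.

Answer: ok

Derivation:
After txn 1: dr=134 cr=134 sum_balances=0
After txn 2: dr=219 cr=219 sum_balances=0
After txn 3: dr=71 cr=71 sum_balances=0
After txn 4: dr=364 cr=364 sum_balances=0
After txn 5: dr=32 cr=32 sum_balances=0
After txn 6: dr=265 cr=265 sum_balances=0
After txn 7: dr=32 cr=32 sum_balances=0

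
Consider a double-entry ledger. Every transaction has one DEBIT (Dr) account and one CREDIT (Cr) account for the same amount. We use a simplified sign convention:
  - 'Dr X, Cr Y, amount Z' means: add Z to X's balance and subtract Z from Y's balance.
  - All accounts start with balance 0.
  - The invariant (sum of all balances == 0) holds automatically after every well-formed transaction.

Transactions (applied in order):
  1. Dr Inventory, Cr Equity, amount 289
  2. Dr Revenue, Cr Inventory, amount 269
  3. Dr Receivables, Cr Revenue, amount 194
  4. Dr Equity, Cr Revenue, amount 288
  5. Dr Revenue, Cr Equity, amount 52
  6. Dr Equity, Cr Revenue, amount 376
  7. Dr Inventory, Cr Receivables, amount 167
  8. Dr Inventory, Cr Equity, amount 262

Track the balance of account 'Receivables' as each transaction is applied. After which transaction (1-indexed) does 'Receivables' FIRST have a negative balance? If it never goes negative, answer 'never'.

After txn 1: Receivables=0
After txn 2: Receivables=0
After txn 3: Receivables=194
After txn 4: Receivables=194
After txn 5: Receivables=194
After txn 6: Receivables=194
After txn 7: Receivables=27
After txn 8: Receivables=27

Answer: never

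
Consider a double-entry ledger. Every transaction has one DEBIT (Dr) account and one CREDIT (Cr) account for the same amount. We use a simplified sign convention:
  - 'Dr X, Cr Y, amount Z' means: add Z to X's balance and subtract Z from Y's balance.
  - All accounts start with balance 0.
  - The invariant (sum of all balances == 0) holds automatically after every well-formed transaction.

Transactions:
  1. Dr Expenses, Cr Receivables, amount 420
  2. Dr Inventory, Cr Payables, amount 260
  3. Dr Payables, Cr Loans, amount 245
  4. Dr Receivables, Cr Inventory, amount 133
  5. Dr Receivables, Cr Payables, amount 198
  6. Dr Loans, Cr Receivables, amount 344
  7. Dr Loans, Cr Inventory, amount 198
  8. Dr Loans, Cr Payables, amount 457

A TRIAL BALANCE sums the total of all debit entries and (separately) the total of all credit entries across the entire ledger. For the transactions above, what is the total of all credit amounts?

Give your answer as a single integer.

Answer: 2255

Derivation:
Txn 1: credit+=420
Txn 2: credit+=260
Txn 3: credit+=245
Txn 4: credit+=133
Txn 5: credit+=198
Txn 6: credit+=344
Txn 7: credit+=198
Txn 8: credit+=457
Total credits = 2255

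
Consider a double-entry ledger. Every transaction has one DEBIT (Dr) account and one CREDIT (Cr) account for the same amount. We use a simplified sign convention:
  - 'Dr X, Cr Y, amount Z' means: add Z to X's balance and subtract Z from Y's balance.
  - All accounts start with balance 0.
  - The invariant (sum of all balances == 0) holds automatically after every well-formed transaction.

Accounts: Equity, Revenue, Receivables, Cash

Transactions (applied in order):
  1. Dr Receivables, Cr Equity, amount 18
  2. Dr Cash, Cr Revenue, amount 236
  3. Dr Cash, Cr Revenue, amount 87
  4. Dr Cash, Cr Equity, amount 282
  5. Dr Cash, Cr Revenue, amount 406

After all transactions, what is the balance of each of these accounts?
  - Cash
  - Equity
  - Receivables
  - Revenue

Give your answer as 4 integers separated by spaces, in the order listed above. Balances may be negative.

After txn 1 (Dr Receivables, Cr Equity, amount 18): Equity=-18 Receivables=18
After txn 2 (Dr Cash, Cr Revenue, amount 236): Cash=236 Equity=-18 Receivables=18 Revenue=-236
After txn 3 (Dr Cash, Cr Revenue, amount 87): Cash=323 Equity=-18 Receivables=18 Revenue=-323
After txn 4 (Dr Cash, Cr Equity, amount 282): Cash=605 Equity=-300 Receivables=18 Revenue=-323
After txn 5 (Dr Cash, Cr Revenue, amount 406): Cash=1011 Equity=-300 Receivables=18 Revenue=-729

Answer: 1011 -300 18 -729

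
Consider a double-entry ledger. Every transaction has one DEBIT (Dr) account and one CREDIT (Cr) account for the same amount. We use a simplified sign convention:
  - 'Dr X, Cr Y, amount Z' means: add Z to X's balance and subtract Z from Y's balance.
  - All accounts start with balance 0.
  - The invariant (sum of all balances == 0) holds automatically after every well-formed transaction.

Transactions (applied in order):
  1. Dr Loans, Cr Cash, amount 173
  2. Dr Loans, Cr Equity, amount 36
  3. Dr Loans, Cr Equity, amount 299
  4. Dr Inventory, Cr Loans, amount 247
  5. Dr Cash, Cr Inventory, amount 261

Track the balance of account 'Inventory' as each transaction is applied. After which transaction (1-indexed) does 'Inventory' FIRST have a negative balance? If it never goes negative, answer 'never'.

Answer: 5

Derivation:
After txn 1: Inventory=0
After txn 2: Inventory=0
After txn 3: Inventory=0
After txn 4: Inventory=247
After txn 5: Inventory=-14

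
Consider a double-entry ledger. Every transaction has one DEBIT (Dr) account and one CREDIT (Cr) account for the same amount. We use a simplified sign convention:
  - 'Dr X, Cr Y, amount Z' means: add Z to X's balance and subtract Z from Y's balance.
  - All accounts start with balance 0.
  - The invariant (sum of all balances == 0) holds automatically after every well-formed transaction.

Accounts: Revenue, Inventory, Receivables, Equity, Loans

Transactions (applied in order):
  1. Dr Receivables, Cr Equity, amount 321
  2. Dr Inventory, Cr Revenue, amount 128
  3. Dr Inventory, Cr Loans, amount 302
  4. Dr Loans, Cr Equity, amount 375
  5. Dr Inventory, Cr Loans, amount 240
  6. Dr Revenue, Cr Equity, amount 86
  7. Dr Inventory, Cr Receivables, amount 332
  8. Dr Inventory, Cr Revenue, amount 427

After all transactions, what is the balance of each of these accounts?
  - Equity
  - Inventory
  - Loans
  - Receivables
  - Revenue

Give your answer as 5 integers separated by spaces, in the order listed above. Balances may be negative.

After txn 1 (Dr Receivables, Cr Equity, amount 321): Equity=-321 Receivables=321
After txn 2 (Dr Inventory, Cr Revenue, amount 128): Equity=-321 Inventory=128 Receivables=321 Revenue=-128
After txn 3 (Dr Inventory, Cr Loans, amount 302): Equity=-321 Inventory=430 Loans=-302 Receivables=321 Revenue=-128
After txn 4 (Dr Loans, Cr Equity, amount 375): Equity=-696 Inventory=430 Loans=73 Receivables=321 Revenue=-128
After txn 5 (Dr Inventory, Cr Loans, amount 240): Equity=-696 Inventory=670 Loans=-167 Receivables=321 Revenue=-128
After txn 6 (Dr Revenue, Cr Equity, amount 86): Equity=-782 Inventory=670 Loans=-167 Receivables=321 Revenue=-42
After txn 7 (Dr Inventory, Cr Receivables, amount 332): Equity=-782 Inventory=1002 Loans=-167 Receivables=-11 Revenue=-42
After txn 8 (Dr Inventory, Cr Revenue, amount 427): Equity=-782 Inventory=1429 Loans=-167 Receivables=-11 Revenue=-469

Answer: -782 1429 -167 -11 -469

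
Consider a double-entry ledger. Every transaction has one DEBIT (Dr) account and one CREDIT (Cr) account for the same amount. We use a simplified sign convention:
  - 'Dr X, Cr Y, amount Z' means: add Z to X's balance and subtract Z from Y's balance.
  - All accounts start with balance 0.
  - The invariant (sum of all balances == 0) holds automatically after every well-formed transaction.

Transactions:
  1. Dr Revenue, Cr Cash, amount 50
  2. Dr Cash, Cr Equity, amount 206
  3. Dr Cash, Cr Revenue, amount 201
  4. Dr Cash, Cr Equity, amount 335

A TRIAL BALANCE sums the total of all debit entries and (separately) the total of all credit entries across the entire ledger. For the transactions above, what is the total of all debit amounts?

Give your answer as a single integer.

Txn 1: debit+=50
Txn 2: debit+=206
Txn 3: debit+=201
Txn 4: debit+=335
Total debits = 792

Answer: 792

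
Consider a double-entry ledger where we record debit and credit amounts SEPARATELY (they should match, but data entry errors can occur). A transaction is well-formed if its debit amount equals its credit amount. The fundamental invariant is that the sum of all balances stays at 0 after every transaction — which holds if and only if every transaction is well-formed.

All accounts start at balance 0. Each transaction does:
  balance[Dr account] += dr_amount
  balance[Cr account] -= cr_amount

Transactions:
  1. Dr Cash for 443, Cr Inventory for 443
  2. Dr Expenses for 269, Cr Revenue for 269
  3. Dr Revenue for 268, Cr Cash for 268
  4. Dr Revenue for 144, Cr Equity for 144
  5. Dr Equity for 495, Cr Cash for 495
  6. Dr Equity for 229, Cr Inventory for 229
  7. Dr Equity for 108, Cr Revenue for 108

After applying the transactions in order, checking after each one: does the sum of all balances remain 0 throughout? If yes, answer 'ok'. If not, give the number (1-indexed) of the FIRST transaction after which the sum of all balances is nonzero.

After txn 1: dr=443 cr=443 sum_balances=0
After txn 2: dr=269 cr=269 sum_balances=0
After txn 3: dr=268 cr=268 sum_balances=0
After txn 4: dr=144 cr=144 sum_balances=0
After txn 5: dr=495 cr=495 sum_balances=0
After txn 6: dr=229 cr=229 sum_balances=0
After txn 7: dr=108 cr=108 sum_balances=0

Answer: ok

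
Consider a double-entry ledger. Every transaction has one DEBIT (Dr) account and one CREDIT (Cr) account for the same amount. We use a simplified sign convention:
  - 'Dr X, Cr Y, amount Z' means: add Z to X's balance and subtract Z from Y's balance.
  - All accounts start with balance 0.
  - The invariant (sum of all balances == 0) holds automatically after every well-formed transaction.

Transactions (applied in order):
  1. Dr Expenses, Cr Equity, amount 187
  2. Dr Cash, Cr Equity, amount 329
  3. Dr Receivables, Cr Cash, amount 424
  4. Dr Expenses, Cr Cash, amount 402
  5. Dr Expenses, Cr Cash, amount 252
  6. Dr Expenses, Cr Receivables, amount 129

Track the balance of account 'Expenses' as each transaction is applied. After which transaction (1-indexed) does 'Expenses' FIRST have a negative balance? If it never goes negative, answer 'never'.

After txn 1: Expenses=187
After txn 2: Expenses=187
After txn 3: Expenses=187
After txn 4: Expenses=589
After txn 5: Expenses=841
After txn 6: Expenses=970

Answer: never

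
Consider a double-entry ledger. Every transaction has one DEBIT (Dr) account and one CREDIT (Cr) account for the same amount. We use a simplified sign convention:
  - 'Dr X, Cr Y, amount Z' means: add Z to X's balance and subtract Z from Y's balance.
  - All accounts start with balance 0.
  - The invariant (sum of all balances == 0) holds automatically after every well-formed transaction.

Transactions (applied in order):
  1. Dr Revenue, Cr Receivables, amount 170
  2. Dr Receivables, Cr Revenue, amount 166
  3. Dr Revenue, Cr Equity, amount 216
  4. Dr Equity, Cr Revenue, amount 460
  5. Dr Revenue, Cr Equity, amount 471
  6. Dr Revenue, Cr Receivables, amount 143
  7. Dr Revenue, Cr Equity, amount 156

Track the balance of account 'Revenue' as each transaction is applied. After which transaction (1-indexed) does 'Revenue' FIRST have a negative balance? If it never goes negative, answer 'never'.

Answer: 4

Derivation:
After txn 1: Revenue=170
After txn 2: Revenue=4
After txn 3: Revenue=220
After txn 4: Revenue=-240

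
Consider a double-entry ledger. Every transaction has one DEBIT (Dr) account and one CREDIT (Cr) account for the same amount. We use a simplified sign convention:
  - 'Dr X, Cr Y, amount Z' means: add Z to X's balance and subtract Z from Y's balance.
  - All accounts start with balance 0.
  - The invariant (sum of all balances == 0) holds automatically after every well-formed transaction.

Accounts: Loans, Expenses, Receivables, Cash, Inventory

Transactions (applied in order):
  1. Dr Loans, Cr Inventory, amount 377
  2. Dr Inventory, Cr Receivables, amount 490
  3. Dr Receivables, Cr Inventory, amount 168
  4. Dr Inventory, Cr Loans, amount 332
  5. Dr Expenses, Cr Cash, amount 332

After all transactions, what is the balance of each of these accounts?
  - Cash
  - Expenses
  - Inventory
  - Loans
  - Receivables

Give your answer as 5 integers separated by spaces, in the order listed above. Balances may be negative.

After txn 1 (Dr Loans, Cr Inventory, amount 377): Inventory=-377 Loans=377
After txn 2 (Dr Inventory, Cr Receivables, amount 490): Inventory=113 Loans=377 Receivables=-490
After txn 3 (Dr Receivables, Cr Inventory, amount 168): Inventory=-55 Loans=377 Receivables=-322
After txn 4 (Dr Inventory, Cr Loans, amount 332): Inventory=277 Loans=45 Receivables=-322
After txn 5 (Dr Expenses, Cr Cash, amount 332): Cash=-332 Expenses=332 Inventory=277 Loans=45 Receivables=-322

Answer: -332 332 277 45 -322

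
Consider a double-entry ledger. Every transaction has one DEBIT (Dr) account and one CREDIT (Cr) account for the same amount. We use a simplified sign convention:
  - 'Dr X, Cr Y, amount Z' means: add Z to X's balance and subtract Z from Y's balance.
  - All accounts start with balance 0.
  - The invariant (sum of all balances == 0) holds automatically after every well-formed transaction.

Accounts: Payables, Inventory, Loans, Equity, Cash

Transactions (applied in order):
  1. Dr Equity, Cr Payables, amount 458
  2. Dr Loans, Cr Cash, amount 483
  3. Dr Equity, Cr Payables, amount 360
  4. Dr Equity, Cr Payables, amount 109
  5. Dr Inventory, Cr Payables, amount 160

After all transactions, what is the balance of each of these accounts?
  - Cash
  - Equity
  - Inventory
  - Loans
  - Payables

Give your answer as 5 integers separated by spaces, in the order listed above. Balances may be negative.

Answer: -483 927 160 483 -1087

Derivation:
After txn 1 (Dr Equity, Cr Payables, amount 458): Equity=458 Payables=-458
After txn 2 (Dr Loans, Cr Cash, amount 483): Cash=-483 Equity=458 Loans=483 Payables=-458
After txn 3 (Dr Equity, Cr Payables, amount 360): Cash=-483 Equity=818 Loans=483 Payables=-818
After txn 4 (Dr Equity, Cr Payables, amount 109): Cash=-483 Equity=927 Loans=483 Payables=-927
After txn 5 (Dr Inventory, Cr Payables, amount 160): Cash=-483 Equity=927 Inventory=160 Loans=483 Payables=-1087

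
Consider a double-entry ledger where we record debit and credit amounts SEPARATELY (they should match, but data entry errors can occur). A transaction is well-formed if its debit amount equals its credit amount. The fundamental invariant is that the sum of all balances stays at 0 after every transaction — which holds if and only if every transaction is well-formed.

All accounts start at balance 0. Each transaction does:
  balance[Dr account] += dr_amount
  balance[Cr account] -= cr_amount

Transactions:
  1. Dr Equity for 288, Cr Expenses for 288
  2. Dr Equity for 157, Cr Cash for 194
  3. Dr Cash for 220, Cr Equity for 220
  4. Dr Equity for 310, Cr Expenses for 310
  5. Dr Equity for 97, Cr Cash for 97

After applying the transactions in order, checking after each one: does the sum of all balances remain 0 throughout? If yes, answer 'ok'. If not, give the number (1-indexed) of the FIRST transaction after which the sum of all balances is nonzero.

After txn 1: dr=288 cr=288 sum_balances=0
After txn 2: dr=157 cr=194 sum_balances=-37
After txn 3: dr=220 cr=220 sum_balances=-37
After txn 4: dr=310 cr=310 sum_balances=-37
After txn 5: dr=97 cr=97 sum_balances=-37

Answer: 2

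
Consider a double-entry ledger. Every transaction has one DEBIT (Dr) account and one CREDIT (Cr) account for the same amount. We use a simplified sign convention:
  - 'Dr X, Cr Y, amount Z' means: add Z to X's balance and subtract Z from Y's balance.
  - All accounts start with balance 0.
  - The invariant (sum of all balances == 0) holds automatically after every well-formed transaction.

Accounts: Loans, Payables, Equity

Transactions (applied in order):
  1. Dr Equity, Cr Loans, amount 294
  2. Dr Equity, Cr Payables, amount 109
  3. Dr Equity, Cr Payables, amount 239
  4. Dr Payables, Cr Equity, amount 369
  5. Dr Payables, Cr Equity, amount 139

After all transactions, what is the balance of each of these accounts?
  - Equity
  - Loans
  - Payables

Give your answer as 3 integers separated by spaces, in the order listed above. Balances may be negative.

Answer: 134 -294 160

Derivation:
After txn 1 (Dr Equity, Cr Loans, amount 294): Equity=294 Loans=-294
After txn 2 (Dr Equity, Cr Payables, amount 109): Equity=403 Loans=-294 Payables=-109
After txn 3 (Dr Equity, Cr Payables, amount 239): Equity=642 Loans=-294 Payables=-348
After txn 4 (Dr Payables, Cr Equity, amount 369): Equity=273 Loans=-294 Payables=21
After txn 5 (Dr Payables, Cr Equity, amount 139): Equity=134 Loans=-294 Payables=160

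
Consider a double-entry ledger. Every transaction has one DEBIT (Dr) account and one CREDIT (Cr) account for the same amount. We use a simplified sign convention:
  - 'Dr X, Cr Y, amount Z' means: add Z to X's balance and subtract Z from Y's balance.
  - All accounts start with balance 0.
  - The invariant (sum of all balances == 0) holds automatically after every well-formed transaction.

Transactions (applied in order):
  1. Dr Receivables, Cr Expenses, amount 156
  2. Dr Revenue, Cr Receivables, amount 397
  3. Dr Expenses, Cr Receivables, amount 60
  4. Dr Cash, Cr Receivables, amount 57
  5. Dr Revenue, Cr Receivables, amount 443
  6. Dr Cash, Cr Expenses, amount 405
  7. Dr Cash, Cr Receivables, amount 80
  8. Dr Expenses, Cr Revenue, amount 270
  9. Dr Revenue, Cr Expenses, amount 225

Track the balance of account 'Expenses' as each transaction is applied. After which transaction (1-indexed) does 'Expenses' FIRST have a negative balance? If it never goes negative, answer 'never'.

Answer: 1

Derivation:
After txn 1: Expenses=-156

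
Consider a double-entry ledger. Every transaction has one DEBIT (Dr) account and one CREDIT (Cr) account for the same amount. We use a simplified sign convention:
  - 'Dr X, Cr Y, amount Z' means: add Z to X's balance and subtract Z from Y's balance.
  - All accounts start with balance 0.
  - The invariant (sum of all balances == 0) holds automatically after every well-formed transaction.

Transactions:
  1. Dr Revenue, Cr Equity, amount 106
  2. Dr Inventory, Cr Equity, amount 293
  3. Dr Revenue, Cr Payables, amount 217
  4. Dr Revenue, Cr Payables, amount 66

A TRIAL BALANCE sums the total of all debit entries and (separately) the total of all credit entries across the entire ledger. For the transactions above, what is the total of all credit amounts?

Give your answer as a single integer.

Txn 1: credit+=106
Txn 2: credit+=293
Txn 3: credit+=217
Txn 4: credit+=66
Total credits = 682

Answer: 682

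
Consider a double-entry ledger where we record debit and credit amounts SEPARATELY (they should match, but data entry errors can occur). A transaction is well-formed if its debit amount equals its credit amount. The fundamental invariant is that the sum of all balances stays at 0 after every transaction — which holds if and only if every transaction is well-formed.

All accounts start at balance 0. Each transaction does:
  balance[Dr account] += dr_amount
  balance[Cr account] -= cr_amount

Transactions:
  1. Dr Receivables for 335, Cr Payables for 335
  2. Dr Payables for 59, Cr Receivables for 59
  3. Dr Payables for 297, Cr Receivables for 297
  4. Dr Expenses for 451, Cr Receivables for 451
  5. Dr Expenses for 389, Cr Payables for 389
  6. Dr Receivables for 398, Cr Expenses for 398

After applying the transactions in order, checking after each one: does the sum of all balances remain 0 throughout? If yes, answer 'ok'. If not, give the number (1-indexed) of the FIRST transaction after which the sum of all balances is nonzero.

Answer: ok

Derivation:
After txn 1: dr=335 cr=335 sum_balances=0
After txn 2: dr=59 cr=59 sum_balances=0
After txn 3: dr=297 cr=297 sum_balances=0
After txn 4: dr=451 cr=451 sum_balances=0
After txn 5: dr=389 cr=389 sum_balances=0
After txn 6: dr=398 cr=398 sum_balances=0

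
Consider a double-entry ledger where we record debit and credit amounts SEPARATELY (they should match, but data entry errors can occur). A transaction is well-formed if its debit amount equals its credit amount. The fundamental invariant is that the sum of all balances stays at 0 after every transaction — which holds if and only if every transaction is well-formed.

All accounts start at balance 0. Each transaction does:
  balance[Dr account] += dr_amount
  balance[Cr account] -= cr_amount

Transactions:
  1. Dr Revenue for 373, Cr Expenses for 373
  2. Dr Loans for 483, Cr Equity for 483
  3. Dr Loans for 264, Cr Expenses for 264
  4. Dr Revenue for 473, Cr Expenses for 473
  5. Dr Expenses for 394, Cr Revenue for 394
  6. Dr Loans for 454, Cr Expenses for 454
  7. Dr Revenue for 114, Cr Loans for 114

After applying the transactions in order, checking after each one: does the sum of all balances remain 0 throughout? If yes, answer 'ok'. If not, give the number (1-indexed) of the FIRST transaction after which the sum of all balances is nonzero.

Answer: ok

Derivation:
After txn 1: dr=373 cr=373 sum_balances=0
After txn 2: dr=483 cr=483 sum_balances=0
After txn 3: dr=264 cr=264 sum_balances=0
After txn 4: dr=473 cr=473 sum_balances=0
After txn 5: dr=394 cr=394 sum_balances=0
After txn 6: dr=454 cr=454 sum_balances=0
After txn 7: dr=114 cr=114 sum_balances=0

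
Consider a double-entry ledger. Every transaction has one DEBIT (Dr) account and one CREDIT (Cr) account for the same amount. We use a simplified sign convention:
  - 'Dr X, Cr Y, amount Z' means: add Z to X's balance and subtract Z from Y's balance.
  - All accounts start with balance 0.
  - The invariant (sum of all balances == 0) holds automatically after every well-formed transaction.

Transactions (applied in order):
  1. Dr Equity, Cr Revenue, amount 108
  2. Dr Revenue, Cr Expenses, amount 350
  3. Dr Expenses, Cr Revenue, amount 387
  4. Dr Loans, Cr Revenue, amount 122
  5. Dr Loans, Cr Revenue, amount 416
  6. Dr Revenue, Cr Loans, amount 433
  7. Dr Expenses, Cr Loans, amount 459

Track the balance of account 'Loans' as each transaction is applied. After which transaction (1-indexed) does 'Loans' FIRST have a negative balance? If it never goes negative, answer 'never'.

After txn 1: Loans=0
After txn 2: Loans=0
After txn 3: Loans=0
After txn 4: Loans=122
After txn 5: Loans=538
After txn 6: Loans=105
After txn 7: Loans=-354

Answer: 7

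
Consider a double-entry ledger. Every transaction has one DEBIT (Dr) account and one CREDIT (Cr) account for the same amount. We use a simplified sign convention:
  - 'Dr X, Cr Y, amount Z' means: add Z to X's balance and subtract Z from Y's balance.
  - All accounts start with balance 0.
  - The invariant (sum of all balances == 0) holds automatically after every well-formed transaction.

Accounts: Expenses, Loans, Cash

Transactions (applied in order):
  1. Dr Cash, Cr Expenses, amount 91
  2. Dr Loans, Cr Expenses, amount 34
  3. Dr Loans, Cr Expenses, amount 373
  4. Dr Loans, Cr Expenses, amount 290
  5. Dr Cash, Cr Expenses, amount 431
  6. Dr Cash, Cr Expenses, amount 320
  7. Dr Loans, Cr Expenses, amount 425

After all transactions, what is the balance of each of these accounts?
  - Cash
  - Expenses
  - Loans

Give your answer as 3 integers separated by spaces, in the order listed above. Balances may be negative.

Answer: 842 -1964 1122

Derivation:
After txn 1 (Dr Cash, Cr Expenses, amount 91): Cash=91 Expenses=-91
After txn 2 (Dr Loans, Cr Expenses, amount 34): Cash=91 Expenses=-125 Loans=34
After txn 3 (Dr Loans, Cr Expenses, amount 373): Cash=91 Expenses=-498 Loans=407
After txn 4 (Dr Loans, Cr Expenses, amount 290): Cash=91 Expenses=-788 Loans=697
After txn 5 (Dr Cash, Cr Expenses, amount 431): Cash=522 Expenses=-1219 Loans=697
After txn 6 (Dr Cash, Cr Expenses, amount 320): Cash=842 Expenses=-1539 Loans=697
After txn 7 (Dr Loans, Cr Expenses, amount 425): Cash=842 Expenses=-1964 Loans=1122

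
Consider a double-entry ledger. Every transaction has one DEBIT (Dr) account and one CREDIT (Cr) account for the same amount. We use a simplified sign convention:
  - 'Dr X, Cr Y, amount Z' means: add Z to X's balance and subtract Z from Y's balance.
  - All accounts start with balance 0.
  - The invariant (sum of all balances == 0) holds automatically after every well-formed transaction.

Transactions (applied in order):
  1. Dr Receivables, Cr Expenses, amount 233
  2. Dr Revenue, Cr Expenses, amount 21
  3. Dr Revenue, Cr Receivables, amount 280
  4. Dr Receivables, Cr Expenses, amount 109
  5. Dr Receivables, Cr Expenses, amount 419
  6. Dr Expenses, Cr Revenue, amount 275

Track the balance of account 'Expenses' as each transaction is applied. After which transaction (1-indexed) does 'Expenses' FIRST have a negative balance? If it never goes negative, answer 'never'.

After txn 1: Expenses=-233

Answer: 1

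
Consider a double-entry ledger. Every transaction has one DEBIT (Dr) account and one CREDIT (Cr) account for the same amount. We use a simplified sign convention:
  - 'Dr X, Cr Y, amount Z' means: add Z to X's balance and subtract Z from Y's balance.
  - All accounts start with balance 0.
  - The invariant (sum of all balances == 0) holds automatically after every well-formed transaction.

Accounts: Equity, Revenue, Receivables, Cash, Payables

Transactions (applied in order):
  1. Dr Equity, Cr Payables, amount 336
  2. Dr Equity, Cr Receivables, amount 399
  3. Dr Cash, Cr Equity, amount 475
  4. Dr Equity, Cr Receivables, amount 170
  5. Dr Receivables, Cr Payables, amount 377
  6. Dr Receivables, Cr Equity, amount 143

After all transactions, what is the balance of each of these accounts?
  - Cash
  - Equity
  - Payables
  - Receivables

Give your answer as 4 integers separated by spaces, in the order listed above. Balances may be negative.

Answer: 475 287 -713 -49

Derivation:
After txn 1 (Dr Equity, Cr Payables, amount 336): Equity=336 Payables=-336
After txn 2 (Dr Equity, Cr Receivables, amount 399): Equity=735 Payables=-336 Receivables=-399
After txn 3 (Dr Cash, Cr Equity, amount 475): Cash=475 Equity=260 Payables=-336 Receivables=-399
After txn 4 (Dr Equity, Cr Receivables, amount 170): Cash=475 Equity=430 Payables=-336 Receivables=-569
After txn 5 (Dr Receivables, Cr Payables, amount 377): Cash=475 Equity=430 Payables=-713 Receivables=-192
After txn 6 (Dr Receivables, Cr Equity, amount 143): Cash=475 Equity=287 Payables=-713 Receivables=-49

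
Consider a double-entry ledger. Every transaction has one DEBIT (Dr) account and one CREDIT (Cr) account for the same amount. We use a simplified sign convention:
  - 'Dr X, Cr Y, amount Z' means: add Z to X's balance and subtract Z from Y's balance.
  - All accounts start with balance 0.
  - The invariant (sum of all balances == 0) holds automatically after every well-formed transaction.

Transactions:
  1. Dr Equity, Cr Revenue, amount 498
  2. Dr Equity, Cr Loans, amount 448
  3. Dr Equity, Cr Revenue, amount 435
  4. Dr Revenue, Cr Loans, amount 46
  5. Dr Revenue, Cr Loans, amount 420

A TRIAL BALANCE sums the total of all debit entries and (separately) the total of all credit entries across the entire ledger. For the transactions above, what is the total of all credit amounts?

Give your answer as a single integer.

Answer: 1847

Derivation:
Txn 1: credit+=498
Txn 2: credit+=448
Txn 3: credit+=435
Txn 4: credit+=46
Txn 5: credit+=420
Total credits = 1847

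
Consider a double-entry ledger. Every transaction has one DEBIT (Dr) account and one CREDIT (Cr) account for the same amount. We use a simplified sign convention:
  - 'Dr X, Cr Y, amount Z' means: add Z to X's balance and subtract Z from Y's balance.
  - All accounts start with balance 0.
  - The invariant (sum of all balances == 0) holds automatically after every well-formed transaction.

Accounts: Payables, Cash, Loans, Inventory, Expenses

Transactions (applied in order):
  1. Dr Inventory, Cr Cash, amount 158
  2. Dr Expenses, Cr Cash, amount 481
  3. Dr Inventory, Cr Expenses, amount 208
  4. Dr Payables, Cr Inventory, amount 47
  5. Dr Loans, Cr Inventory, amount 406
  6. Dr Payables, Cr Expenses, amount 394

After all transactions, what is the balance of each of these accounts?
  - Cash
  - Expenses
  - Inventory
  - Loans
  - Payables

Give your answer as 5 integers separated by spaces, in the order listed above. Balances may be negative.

After txn 1 (Dr Inventory, Cr Cash, amount 158): Cash=-158 Inventory=158
After txn 2 (Dr Expenses, Cr Cash, amount 481): Cash=-639 Expenses=481 Inventory=158
After txn 3 (Dr Inventory, Cr Expenses, amount 208): Cash=-639 Expenses=273 Inventory=366
After txn 4 (Dr Payables, Cr Inventory, amount 47): Cash=-639 Expenses=273 Inventory=319 Payables=47
After txn 5 (Dr Loans, Cr Inventory, amount 406): Cash=-639 Expenses=273 Inventory=-87 Loans=406 Payables=47
After txn 6 (Dr Payables, Cr Expenses, amount 394): Cash=-639 Expenses=-121 Inventory=-87 Loans=406 Payables=441

Answer: -639 -121 -87 406 441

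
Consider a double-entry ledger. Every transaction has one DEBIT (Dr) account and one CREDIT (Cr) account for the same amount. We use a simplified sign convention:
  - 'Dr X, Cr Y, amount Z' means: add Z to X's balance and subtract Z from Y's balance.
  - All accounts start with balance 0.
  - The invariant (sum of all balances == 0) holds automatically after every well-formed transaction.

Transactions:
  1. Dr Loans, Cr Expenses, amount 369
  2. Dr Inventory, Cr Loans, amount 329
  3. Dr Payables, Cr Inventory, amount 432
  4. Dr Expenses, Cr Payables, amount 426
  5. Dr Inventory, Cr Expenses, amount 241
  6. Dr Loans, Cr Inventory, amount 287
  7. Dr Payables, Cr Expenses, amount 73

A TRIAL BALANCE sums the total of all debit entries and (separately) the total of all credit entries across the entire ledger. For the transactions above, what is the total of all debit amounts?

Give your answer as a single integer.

Answer: 2157

Derivation:
Txn 1: debit+=369
Txn 2: debit+=329
Txn 3: debit+=432
Txn 4: debit+=426
Txn 5: debit+=241
Txn 6: debit+=287
Txn 7: debit+=73
Total debits = 2157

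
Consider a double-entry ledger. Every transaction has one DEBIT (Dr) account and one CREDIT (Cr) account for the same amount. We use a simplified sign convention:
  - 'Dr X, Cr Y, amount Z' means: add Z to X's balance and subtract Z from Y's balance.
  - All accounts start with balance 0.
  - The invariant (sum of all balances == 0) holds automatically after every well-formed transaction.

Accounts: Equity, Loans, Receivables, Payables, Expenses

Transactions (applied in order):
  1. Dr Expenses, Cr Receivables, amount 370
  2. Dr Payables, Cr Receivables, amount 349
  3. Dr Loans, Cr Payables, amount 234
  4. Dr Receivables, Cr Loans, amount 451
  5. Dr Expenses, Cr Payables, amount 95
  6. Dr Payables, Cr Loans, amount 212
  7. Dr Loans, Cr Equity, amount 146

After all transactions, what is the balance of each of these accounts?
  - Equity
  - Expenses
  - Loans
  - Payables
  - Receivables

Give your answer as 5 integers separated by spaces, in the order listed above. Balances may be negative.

After txn 1 (Dr Expenses, Cr Receivables, amount 370): Expenses=370 Receivables=-370
After txn 2 (Dr Payables, Cr Receivables, amount 349): Expenses=370 Payables=349 Receivables=-719
After txn 3 (Dr Loans, Cr Payables, amount 234): Expenses=370 Loans=234 Payables=115 Receivables=-719
After txn 4 (Dr Receivables, Cr Loans, amount 451): Expenses=370 Loans=-217 Payables=115 Receivables=-268
After txn 5 (Dr Expenses, Cr Payables, amount 95): Expenses=465 Loans=-217 Payables=20 Receivables=-268
After txn 6 (Dr Payables, Cr Loans, amount 212): Expenses=465 Loans=-429 Payables=232 Receivables=-268
After txn 7 (Dr Loans, Cr Equity, amount 146): Equity=-146 Expenses=465 Loans=-283 Payables=232 Receivables=-268

Answer: -146 465 -283 232 -268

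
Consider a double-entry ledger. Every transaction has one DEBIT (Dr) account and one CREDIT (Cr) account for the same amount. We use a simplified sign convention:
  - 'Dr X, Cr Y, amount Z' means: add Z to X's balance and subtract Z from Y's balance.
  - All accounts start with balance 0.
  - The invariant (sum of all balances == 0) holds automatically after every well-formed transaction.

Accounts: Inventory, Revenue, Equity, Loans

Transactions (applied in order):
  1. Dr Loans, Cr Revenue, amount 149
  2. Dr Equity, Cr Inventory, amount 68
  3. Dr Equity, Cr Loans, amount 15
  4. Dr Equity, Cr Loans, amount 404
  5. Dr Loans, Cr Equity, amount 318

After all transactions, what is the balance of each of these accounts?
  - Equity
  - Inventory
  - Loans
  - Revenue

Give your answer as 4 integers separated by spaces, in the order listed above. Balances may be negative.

After txn 1 (Dr Loans, Cr Revenue, amount 149): Loans=149 Revenue=-149
After txn 2 (Dr Equity, Cr Inventory, amount 68): Equity=68 Inventory=-68 Loans=149 Revenue=-149
After txn 3 (Dr Equity, Cr Loans, amount 15): Equity=83 Inventory=-68 Loans=134 Revenue=-149
After txn 4 (Dr Equity, Cr Loans, amount 404): Equity=487 Inventory=-68 Loans=-270 Revenue=-149
After txn 5 (Dr Loans, Cr Equity, amount 318): Equity=169 Inventory=-68 Loans=48 Revenue=-149

Answer: 169 -68 48 -149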